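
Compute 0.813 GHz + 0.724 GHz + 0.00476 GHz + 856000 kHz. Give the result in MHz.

In MHz:
  0.813 GHz = 0.813 × 10^3 MHz = 813
  0.724 GHz = 0.724 × 10^3 MHz = 724
  0.00476 GHz = 0.00476 × 10^3 MHz = 4.76
  856000 kHz = 856000 × 10^-3 MHz = 856
Sum: 813 + 724 + 4.76 + 856 = 2397.76

2397.76 MHz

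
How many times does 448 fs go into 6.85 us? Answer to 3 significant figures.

(6.85 × 10⁻⁶) / (448 × 10⁻¹⁵) = 0.01529 × 10⁹

15300000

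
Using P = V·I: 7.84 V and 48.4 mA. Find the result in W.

7.84 × 48.4 × 10^-3 = 379.456 × 10^-3 W

0.379456 W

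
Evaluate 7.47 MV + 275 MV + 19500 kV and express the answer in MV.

301.97 MV

In MV:
  7.47 MV → 7.47
  275 MV → 275
  19500 kV = 19500e-3 MV = 19.5
Sum: 7.47 + 275 + 19.5 = 301.97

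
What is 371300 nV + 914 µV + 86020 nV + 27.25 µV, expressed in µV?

In µV:
  371300 nV = 371300 × 10⁻³ µV = 371.3
  914 µV → 914
  86020 nV = 86020 × 10⁻³ µV = 86.02
  27.25 µV → 27.25
Sum: 371.3 + 914 + 86.02 + 27.25 = 1398.57

1398.57 µV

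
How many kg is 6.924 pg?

pico = 10⁻¹², kilo = 10³; factor is 10⁻¹⁵.
6.924 × 10⁻¹⁵ = 0.000000000000006924

0.000000000000006924 kg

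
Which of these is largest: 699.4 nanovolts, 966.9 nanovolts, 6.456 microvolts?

699.4 nanovolts = 0.0000006994 volts
966.9 nanovolts = 0.0000009669 volts
6.456 microvolts = 0.000006456 volts

6.456 microvolts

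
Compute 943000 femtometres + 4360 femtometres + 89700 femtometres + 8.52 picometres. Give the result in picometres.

In picometres:
  943000 femtometres = 943000 × 10⁻³ picometres = 943
  4360 femtometres = 4360 × 10⁻³ picometres = 4.36
  89700 femtometres = 89700 × 10⁻³ picometres = 89.7
  8.52 picometres → 8.52
Sum: 943 + 4.36 + 89.7 + 8.52 = 1045.58

1045.58 picometres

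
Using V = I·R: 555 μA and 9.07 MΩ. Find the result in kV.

5.03385 kV

555 × 10^-6 × 9.07 × 10^6 = 5033.85 V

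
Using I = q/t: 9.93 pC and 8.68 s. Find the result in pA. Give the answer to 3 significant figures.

1.14 pA

(9.93 × 10^-12) / (8.68) = 1.144 × 10^-12 A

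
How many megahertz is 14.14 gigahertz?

giga = 1e9, mega = 1e6; factor is 1e3.
14.14 × 1e3 = 14140

14140 megahertz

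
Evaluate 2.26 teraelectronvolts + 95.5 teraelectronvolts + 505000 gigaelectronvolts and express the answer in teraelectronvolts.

In teraelectronvolts:
  2.26 teraelectronvolts → 2.26
  95.5 teraelectronvolts → 95.5
  505000 gigaelectronvolts = 505000 × 10⁻³ teraelectronvolts = 505
Sum: 2.26 + 95.5 + 505 = 602.76

602.76 teraelectronvolts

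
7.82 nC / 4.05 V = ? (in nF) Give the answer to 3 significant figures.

(7.82e-9) / (4.05) = 1.9309e-9 F

1.93 nF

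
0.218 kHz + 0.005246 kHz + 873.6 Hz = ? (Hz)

In Hz:
  0.218 kHz = 0.218e3 Hz = 218
  0.005246 kHz = 0.005246e3 Hz = 5.246
  873.6 Hz → 873.6
Sum: 218 + 5.246 + 873.6 = 1096.846

1096.846 Hz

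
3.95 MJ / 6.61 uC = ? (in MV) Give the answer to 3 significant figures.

598000 MV

(3.95e6) / (6.61e-6) = 0.59758e12 V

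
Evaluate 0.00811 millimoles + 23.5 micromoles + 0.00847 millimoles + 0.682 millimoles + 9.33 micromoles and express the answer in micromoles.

In micromoles:
  0.00811 millimoles = 0.00811 × 10^3 micromoles = 8.11
  23.5 micromoles → 23.5
  0.00847 millimoles = 0.00847 × 10^3 micromoles = 8.47
  0.682 millimoles = 0.682 × 10^3 micromoles = 682
  9.33 micromoles → 9.33
Sum: 8.11 + 23.5 + 8.47 + 682 + 9.33 = 731.41

731.41 micromoles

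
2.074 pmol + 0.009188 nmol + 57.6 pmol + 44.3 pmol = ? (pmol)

113.162 pmol

In pmol:
  2.074 pmol → 2.074
  0.009188 nmol = 0.009188 × 10^3 pmol = 9.188
  57.6 pmol → 57.6
  44.3 pmol → 44.3
Sum: 2.074 + 9.188 + 57.6 + 44.3 = 113.162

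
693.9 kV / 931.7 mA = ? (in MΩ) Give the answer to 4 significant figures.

(693.9 × 10^3) / (931.7 × 10^-3) = 0.744768 × 10^6 Ω

0.7448 MΩ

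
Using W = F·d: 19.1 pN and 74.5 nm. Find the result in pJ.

0.00000142295 pJ

19.1 × 10^-12 × 74.5 × 10^-9 = 1422.95 × 10^-21 J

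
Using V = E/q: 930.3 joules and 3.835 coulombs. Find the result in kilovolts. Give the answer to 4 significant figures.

(930.3) / (3.835) = 242.581 V

0.2426 kilovolts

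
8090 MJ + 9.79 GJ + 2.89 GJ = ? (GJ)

In GJ:
  8090 MJ = 8090 × 10⁻³ GJ = 8.09
  9.79 GJ → 9.79
  2.89 GJ → 2.89
Sum: 8.09 + 9.79 + 2.89 = 20.77

20.77 GJ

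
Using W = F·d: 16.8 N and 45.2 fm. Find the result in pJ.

0.75936 pJ

16.8 × 45.2 × 10⁻¹⁵ = 759.36 × 10⁻¹⁵ J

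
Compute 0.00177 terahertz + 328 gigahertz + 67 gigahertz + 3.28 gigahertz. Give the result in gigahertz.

In gigahertz:
  0.00177 terahertz = 0.00177 × 10³ gigahertz = 1.77
  328 gigahertz → 328
  67 gigahertz → 67
  3.28 gigahertz → 3.28
Sum: 1.77 + 328 + 67 + 3.28 = 400.05

400.05 gigahertz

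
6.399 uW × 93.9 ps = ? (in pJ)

6.399 × 10^-6 × 93.9 × 10^-12 = 600.8661 × 10^-18 J

0.0006008661 pJ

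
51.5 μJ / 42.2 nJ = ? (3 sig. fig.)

(51.5e-6) / (42.2e-9) = 1.22e3

1220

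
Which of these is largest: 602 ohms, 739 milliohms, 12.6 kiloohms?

12.6 kiloohms

602 ohms = 602 ohms
739 milliohms = 0.739 ohms
12.6 kiloohms = 12600 ohms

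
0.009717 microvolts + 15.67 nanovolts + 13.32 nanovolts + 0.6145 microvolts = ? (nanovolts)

653.207 nanovolts

In nanovolts:
  0.009717 microvolts = 0.009717 × 10^3 nanovolts = 9.717
  15.67 nanovolts → 15.67
  13.32 nanovolts → 13.32
  0.6145 microvolts = 0.6145 × 10^3 nanovolts = 614.5
Sum: 9.717 + 15.67 + 13.32 + 614.5 = 653.207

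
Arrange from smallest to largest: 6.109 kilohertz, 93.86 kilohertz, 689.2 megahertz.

6.109 kilohertz = 6109 hertz
93.86 kilohertz = 93860 hertz
689.2 megahertz = 689200000 hertz

6.109 kilohertz < 93.86 kilohertz < 689.2 megahertz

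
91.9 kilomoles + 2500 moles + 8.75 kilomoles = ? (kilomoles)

In kilomoles:
  91.9 kilomoles → 91.9
  2500 moles = 2500 × 10^-3 kilomoles = 2.5
  8.75 kilomoles → 8.75
Sum: 91.9 + 2.5 + 8.75 = 103.15

103.15 kilomoles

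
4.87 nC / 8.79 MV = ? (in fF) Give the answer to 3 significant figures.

0.554 fF

(4.87 × 10^-9) / (8.79 × 10^6) = 0.55404 × 10^-15 F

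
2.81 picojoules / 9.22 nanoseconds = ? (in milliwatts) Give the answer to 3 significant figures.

(2.81 × 10⁻¹²) / (9.22 × 10⁻⁹) = 0.30477 × 10⁻³ W

0.305 milliwatts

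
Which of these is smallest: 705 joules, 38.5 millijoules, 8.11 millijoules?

705 joules = 705 joules
38.5 millijoules = 0.0385 joules
8.11 millijoules = 0.00811 joules

8.11 millijoules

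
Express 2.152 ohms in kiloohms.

(no prefix) = 10^0, kilo = 10^3; factor is 10^-3.
2.152 × 10^-3 = 0.002152

0.002152 kiloohms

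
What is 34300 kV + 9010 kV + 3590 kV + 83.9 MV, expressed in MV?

In MV:
  34300 kV = 34300 × 10^-3 MV = 34.3
  9010 kV = 9010 × 10^-3 MV = 9.01
  3590 kV = 3590 × 10^-3 MV = 3.59
  83.9 MV → 83.9
Sum: 34.3 + 9.01 + 3.59 + 83.9 = 130.8

130.8 MV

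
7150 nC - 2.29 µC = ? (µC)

4.86 µC

In µC:
  7150 nC = 7150e-3 µC = 7.15
  2.29 µC → 2.29
Difference: 7.15 - 2.29 = 4.86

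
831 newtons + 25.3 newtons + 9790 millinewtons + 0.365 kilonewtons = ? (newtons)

In newtons:
  831 newtons → 831
  25.3 newtons → 25.3
  9790 millinewtons = 9790e-3 newtons = 9.79
  0.365 kilonewtons = 0.365e3 newtons = 365
Sum: 831 + 25.3 + 9.79 + 365 = 1231.09

1231.09 newtons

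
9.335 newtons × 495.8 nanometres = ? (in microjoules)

9.335 × 495.8e-9 = 4628.293e-9 J

4.628293 microjoules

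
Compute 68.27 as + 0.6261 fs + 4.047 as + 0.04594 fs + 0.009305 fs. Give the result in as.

In as:
  68.27 as → 68.27
  0.6261 fs = 0.6261e3 as = 626.1
  4.047 as → 4.047
  0.04594 fs = 0.04594e3 as = 45.94
  0.009305 fs = 0.009305e3 as = 9.305
Sum: 68.27 + 626.1 + 4.047 + 45.94 + 9.305 = 753.662

753.662 as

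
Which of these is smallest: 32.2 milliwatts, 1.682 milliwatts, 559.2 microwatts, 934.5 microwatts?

32.2 milliwatts = 0.0322 watts
1.682 milliwatts = 0.001682 watts
559.2 microwatts = 0.0005592 watts
934.5 microwatts = 0.0009345 watts

559.2 microwatts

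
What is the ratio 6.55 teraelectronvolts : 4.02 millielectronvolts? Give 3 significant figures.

1630000000000000

(6.55e12) / (4.02e-3) = 1.629e15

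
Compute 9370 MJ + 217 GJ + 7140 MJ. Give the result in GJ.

233.51 GJ

In GJ:
  9370 MJ = 9370 × 10⁻³ GJ = 9.37
  217 GJ → 217
  7140 MJ = 7140 × 10⁻³ GJ = 7.14
Sum: 9.37 + 217 + 7.14 = 233.51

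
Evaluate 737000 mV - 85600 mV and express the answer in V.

In V:
  737000 mV = 737000e-3 V = 737
  85600 mV = 85600e-3 V = 85.6
Difference: 737 - 85.6 = 651.4

651.4 V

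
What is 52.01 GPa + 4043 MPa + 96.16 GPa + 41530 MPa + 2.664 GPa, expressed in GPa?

196.407 GPa

In GPa:
  52.01 GPa → 52.01
  4043 MPa = 4043e-3 GPa = 4.043
  96.16 GPa → 96.16
  41530 MPa = 41530e-3 GPa = 41.53
  2.664 GPa → 2.664
Sum: 52.01 + 4.043 + 96.16 + 41.53 + 2.664 = 196.407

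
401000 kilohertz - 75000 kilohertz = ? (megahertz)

In megahertz:
  401000 kilohertz = 401000 × 10⁻³ megahertz = 401
  75000 kilohertz = 75000 × 10⁻³ megahertz = 75
Difference: 401 - 75 = 326

326 megahertz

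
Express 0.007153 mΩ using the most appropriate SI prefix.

= 7.153 × 10⁻⁶ Ω; 10⁻⁶ is micro.

7.153 µΩ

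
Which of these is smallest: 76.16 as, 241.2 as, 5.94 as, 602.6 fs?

76.16 as = 0.00000000000000007616 s
241.2 as = 0.0000000000000002412 s
5.94 as = 0.00000000000000000594 s
602.6 fs = 0.0000000000006026 s

5.94 as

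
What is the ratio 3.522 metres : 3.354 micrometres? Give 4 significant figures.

(3.522) / (3.354 × 10⁻⁶) = 1.0501 × 10⁶

1050000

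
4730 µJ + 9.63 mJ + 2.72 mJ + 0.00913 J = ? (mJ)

In mJ:
  4730 µJ = 4730 × 10⁻³ mJ = 4.73
  9.63 mJ → 9.63
  2.72 mJ → 2.72
  0.00913 J = 0.00913 × 10³ mJ = 9.13
Sum: 4.73 + 9.63 + 2.72 + 9.13 = 26.21

26.21 mJ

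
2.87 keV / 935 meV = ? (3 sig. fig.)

(2.87 × 10^3) / (935 × 10^-3) = 0.00307 × 10^6

3070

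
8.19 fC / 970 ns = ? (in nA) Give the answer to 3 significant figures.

(8.19e-15) / (970e-9) = 0.0084433e-6 A

8.44 nA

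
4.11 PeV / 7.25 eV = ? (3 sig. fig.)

(4.11e15) / (7.25) = 0.5669e15

567000000000000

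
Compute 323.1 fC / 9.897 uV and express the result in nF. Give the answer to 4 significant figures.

(323.1 × 10⁻¹⁵) / (9.897 × 10⁻⁶) = 32.6463 × 10⁻⁹ F

32.65 nF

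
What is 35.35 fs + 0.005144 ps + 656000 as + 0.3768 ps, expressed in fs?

1073.294 fs

In fs:
  35.35 fs → 35.35
  0.005144 ps = 0.005144 × 10^3 fs = 5.144
  656000 as = 656000 × 10^-3 fs = 656
  0.3768 ps = 0.3768 × 10^3 fs = 376.8
Sum: 35.35 + 5.144 + 656 + 376.8 = 1073.294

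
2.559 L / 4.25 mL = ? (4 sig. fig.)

(2.559) / (4.25 × 10⁻³) = 0.60212 × 10³

602.1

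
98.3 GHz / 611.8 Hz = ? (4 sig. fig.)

160700000

(98.3 × 10⁹) / (611.8) = 0.16067 × 10⁹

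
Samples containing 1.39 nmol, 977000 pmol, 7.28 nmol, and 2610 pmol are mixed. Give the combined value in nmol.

In nmol:
  1.39 nmol → 1.39
  977000 pmol = 977000 × 10^-3 nmol = 977
  7.28 nmol → 7.28
  2610 pmol = 2610 × 10^-3 nmol = 2.61
Sum: 1.39 + 977 + 7.28 + 2.61 = 988.28

988.28 nmol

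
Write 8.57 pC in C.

pico = 10^-12, (no prefix) = 10^0; factor is 10^-12.
8.57 × 10^-12 = 0.00000000000857

0.00000000000857 C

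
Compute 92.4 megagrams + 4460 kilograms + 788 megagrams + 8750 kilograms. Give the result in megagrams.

893.61 megagrams

In megagrams:
  92.4 megagrams → 92.4
  4460 kilograms = 4460 × 10⁻³ megagrams = 4.46
  788 megagrams → 788
  8750 kilograms = 8750 × 10⁻³ megagrams = 8.75
Sum: 92.4 + 4.46 + 788 + 8.75 = 893.61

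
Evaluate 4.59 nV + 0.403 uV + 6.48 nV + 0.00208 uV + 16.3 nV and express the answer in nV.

432.45 nV

In nV:
  4.59 nV → 4.59
  0.403 uV = 0.403 × 10^3 nV = 403
  6.48 nV → 6.48
  0.00208 uV = 0.00208 × 10^3 nV = 2.08
  16.3 nV → 16.3
Sum: 4.59 + 403 + 6.48 + 2.08 + 16.3 = 432.45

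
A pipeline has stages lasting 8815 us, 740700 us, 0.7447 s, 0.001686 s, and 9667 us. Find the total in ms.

1505.568 ms

In ms:
  8815 us = 8815 × 10⁻³ ms = 8.815
  740700 us = 740700 × 10⁻³ ms = 740.7
  0.7447 s = 0.7447 × 10³ ms = 744.7
  0.001686 s = 0.001686 × 10³ ms = 1.686
  9667 us = 9667 × 10⁻³ ms = 9.667
Sum: 8.815 + 740.7 + 744.7 + 1.686 + 9.667 = 1505.568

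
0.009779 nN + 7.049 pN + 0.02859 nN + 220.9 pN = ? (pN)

In pN:
  0.009779 nN = 0.009779 × 10^3 pN = 9.779
  7.049 pN → 7.049
  0.02859 nN = 0.02859 × 10^3 pN = 28.59
  220.9 pN → 220.9
Sum: 9.779 + 7.049 + 28.59 + 220.9 = 266.318

266.318 pN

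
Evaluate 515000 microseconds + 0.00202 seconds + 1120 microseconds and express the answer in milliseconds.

518.14 milliseconds

In milliseconds:
  515000 microseconds = 515000 × 10^-3 milliseconds = 515
  0.00202 seconds = 0.00202 × 10^3 milliseconds = 2.02
  1120 microseconds = 1120 × 10^-3 milliseconds = 1.12
Sum: 515 + 2.02 + 1.12 = 518.14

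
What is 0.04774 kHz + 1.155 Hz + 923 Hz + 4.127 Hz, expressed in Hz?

976.022 Hz

In Hz:
  0.04774 kHz = 0.04774 × 10³ Hz = 47.74
  1.155 Hz → 1.155
  923 Hz → 923
  4.127 Hz → 4.127
Sum: 47.74 + 1.155 + 923 + 4.127 = 976.022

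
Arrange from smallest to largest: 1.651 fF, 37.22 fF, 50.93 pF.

1.651 fF < 37.22 fF < 50.93 pF

1.651 fF = 0.000000000000001651 F
37.22 fF = 0.00000000000003722 F
50.93 pF = 0.00000000005093 F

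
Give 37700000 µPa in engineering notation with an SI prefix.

37.7 Pa

= 37.7 Pa; mantissa already in [1, 1000).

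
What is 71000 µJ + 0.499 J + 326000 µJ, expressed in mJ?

896 mJ

In mJ:
  71000 µJ = 71000 × 10^-3 mJ = 71
  0.499 J = 0.499 × 10^3 mJ = 499
  326000 µJ = 326000 × 10^-3 mJ = 326
Sum: 71 + 499 + 326 = 896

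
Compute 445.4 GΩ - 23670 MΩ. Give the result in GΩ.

In GΩ:
  445.4 GΩ → 445.4
  23670 MΩ = 23670 × 10^-3 GΩ = 23.67
Difference: 445.4 - 23.67 = 421.73

421.73 GΩ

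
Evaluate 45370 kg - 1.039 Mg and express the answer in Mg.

In Mg:
  45370 kg = 45370 × 10⁻³ Mg = 45.37
  1.039 Mg → 1.039
Difference: 45.37 - 1.039 = 44.331

44.331 Mg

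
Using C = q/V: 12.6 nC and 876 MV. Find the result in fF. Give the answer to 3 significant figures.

(12.6e-9) / (876e6) = 0.014384e-15 F

0.0144 fF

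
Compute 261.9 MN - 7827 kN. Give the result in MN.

In MN:
  261.9 MN → 261.9
  7827 kN = 7827 × 10^-3 MN = 7.827
Difference: 261.9 - 7.827 = 254.073

254.073 MN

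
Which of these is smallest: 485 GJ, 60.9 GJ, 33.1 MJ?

485 GJ = 485000000000 J
60.9 GJ = 60900000000 J
33.1 MJ = 33100000 J

33.1 MJ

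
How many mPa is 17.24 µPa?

0.01724 mPa

micro = 10⁻⁶, milli = 10⁻³; factor is 10⁻³.
17.24 × 10⁻³ = 0.01724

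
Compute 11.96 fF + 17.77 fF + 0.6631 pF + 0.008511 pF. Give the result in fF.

701.341 fF

In fF:
  11.96 fF → 11.96
  17.77 fF → 17.77
  0.6631 pF = 0.6631e3 fF = 663.1
  0.008511 pF = 0.008511e3 fF = 8.511
Sum: 11.96 + 17.77 + 663.1 + 8.511 = 701.341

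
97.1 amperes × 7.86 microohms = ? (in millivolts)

97.1 × 7.86 × 10^-6 = 763.206 × 10^-6 V

0.763206 millivolts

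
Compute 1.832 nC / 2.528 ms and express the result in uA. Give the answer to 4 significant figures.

(1.832e-9) / (2.528e-3) = 0.724684e-6 A

0.7247 uA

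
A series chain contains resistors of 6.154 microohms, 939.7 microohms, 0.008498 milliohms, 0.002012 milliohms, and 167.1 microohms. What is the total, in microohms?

In microohms:
  6.154 microohms → 6.154
  939.7 microohms → 939.7
  0.008498 milliohms = 0.008498e3 microohms = 8.498
  0.002012 milliohms = 0.002012e3 microohms = 2.012
  167.1 microohms → 167.1
Sum: 6.154 + 939.7 + 8.498 + 2.012 + 167.1 = 1123.464

1123.464 microohms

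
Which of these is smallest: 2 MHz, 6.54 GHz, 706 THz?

2 MHz = 2000000 Hz
6.54 GHz = 6540000000 Hz
706 THz = 706000000000000 Hz

2 MHz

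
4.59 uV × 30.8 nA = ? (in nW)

4.59 × 10⁻⁶ × 30.8 × 10⁻⁹ = 141.372 × 10⁻¹⁵ W

0.000141372 nW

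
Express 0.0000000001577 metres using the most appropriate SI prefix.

= 157.7e-12 metres; 1e-12 is pico.

157.7 picometres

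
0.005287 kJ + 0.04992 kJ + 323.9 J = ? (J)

In J:
  0.005287 kJ = 0.005287 × 10^3 J = 5.287
  0.04992 kJ = 0.04992 × 10^3 J = 49.92
  323.9 J → 323.9
Sum: 5.287 + 49.92 + 323.9 = 379.107

379.107 J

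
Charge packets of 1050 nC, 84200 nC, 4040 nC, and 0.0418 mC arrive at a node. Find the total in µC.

131.09 µC

In µC:
  1050 nC = 1050e-3 µC = 1.05
  84200 nC = 84200e-3 µC = 84.2
  4040 nC = 4040e-3 µC = 4.04
  0.0418 mC = 0.0418e3 µC = 41.8
Sum: 1.05 + 84.2 + 4.04 + 41.8 = 131.09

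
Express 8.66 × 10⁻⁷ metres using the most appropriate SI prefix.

866 nanometres

= 866 × 10⁻⁹ metres; 10⁻⁹ is nano.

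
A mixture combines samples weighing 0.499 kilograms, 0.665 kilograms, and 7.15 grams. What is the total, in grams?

1171.15 grams

In grams:
  0.499 kilograms = 0.499 × 10^3 grams = 499
  0.665 kilograms = 0.665 × 10^3 grams = 665
  7.15 grams → 7.15
Sum: 499 + 665 + 7.15 = 1171.15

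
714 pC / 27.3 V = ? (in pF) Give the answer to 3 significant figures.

26.2 pF

(714 × 10^-12) / (27.3) = 26.154 × 10^-12 F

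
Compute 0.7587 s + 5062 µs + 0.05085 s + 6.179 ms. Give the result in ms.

In ms:
  0.7587 s = 0.7587 × 10^3 ms = 758.7
  5062 µs = 5062 × 10^-3 ms = 5.062
  0.05085 s = 0.05085 × 10^3 ms = 50.85
  6.179 ms → 6.179
Sum: 758.7 + 5.062 + 50.85 + 6.179 = 820.791

820.791 ms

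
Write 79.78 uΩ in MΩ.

0.00000000007978 MΩ

micro = 10⁻⁶, mega = 10⁶; factor is 10⁻¹².
79.78 × 10⁻¹² = 0.00000000007978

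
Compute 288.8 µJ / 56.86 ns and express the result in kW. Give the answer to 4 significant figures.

(288.8 × 10⁻⁶) / (56.86 × 10⁻⁹) = 5.07914 × 10³ W

5.079 kW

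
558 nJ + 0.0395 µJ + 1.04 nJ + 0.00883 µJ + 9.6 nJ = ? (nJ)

In nJ:
  558 nJ → 558
  0.0395 µJ = 0.0395e3 nJ = 39.5
  1.04 nJ → 1.04
  0.00883 µJ = 0.00883e3 nJ = 8.83
  9.6 nJ → 9.6
Sum: 558 + 39.5 + 1.04 + 8.83 + 9.6 = 616.97

616.97 nJ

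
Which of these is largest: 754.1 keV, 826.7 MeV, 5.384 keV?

826.7 MeV

754.1 keV = 754100 eV
826.7 MeV = 826700000 eV
5.384 keV = 5384 eV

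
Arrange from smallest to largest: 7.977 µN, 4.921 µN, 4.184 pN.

4.184 pN < 4.921 µN < 7.977 µN

7.977 µN = 0.000007977 N
4.921 µN = 0.000004921 N
4.184 pN = 0.000000000004184 N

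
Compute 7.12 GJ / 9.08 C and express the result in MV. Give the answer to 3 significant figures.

(7.12e9) / (9.08) = 0.78414e9 V

784 MV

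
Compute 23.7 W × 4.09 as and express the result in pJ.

23.7 × 4.09 × 10^-18 = 96.933 × 10^-18 J

0.000096933 pJ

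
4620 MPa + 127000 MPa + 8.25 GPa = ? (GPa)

139.87 GPa

In GPa:
  4620 MPa = 4620 × 10⁻³ GPa = 4.62
  127000 MPa = 127000 × 10⁻³ GPa = 127
  8.25 GPa → 8.25
Sum: 4.62 + 127 + 8.25 = 139.87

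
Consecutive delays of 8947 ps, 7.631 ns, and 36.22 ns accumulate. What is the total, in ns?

In ns:
  8947 ps = 8947 × 10⁻³ ns = 8.947
  7.631 ns → 7.631
  36.22 ns → 36.22
Sum: 8.947 + 7.631 + 36.22 = 52.798

52.798 ns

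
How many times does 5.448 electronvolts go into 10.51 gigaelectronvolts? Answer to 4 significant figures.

(10.51 × 10^9) / (5.448) = 1.9291 × 10^9

1929000000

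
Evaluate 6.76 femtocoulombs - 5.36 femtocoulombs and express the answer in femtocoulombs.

1.4 femtocoulombs

In femtocoulombs:
  6.76 femtocoulombs → 6.76
  5.36 femtocoulombs → 5.36
Difference: 6.76 - 5.36 = 1.4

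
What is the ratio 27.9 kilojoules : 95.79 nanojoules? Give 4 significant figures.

(27.9 × 10^3) / (95.79 × 10^-9) = 0.29126 × 10^12

291300000000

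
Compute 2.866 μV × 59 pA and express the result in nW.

0.000000169094 nW

2.866e-6 × 59e-12 = 169.094e-18 W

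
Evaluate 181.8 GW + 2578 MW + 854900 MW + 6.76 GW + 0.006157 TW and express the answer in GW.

1052.195 GW

In GW:
  181.8 GW → 181.8
  2578 MW = 2578 × 10^-3 GW = 2.578
  854900 MW = 854900 × 10^-3 GW = 854.9
  6.76 GW → 6.76
  0.006157 TW = 0.006157 × 10^3 GW = 6.157
Sum: 181.8 + 2.578 + 854.9 + 6.76 + 6.157 = 1052.195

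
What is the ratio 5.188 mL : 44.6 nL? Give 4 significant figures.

116300

(5.188e-3) / (44.6e-9) = 0.11632e6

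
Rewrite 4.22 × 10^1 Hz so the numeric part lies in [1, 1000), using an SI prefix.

42.2 Hz

= 42.2 Hz; mantissa already in [1, 1000).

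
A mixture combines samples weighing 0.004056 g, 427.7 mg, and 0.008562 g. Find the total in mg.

440.318 mg

In mg:
  0.004056 g = 0.004056 × 10³ mg = 4.056
  427.7 mg → 427.7
  0.008562 g = 0.008562 × 10³ mg = 8.562
Sum: 4.056 + 427.7 + 8.562 = 440.318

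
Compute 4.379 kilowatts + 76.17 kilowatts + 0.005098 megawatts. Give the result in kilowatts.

85.647 kilowatts

In kilowatts:
  4.379 kilowatts → 4.379
  76.17 kilowatts → 76.17
  0.005098 megawatts = 0.005098e3 kilowatts = 5.098
Sum: 4.379 + 76.17 + 5.098 = 85.647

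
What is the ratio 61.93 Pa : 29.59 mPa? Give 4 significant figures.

(61.93) / (29.59 × 10^-3) = 2.0929 × 10^3

2093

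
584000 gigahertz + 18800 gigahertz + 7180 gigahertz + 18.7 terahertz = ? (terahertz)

In terahertz:
  584000 gigahertz = 584000e-3 terahertz = 584
  18800 gigahertz = 18800e-3 terahertz = 18.8
  7180 gigahertz = 7180e-3 terahertz = 7.18
  18.7 terahertz → 18.7
Sum: 584 + 18.8 + 7.18 + 18.7 = 628.68

628.68 terahertz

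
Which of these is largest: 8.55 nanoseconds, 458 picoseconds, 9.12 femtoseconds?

8.55 nanoseconds = 0.00000000855 seconds
458 picoseconds = 0.000000000458 seconds
9.12 femtoseconds = 0.00000000000000912 seconds

8.55 nanoseconds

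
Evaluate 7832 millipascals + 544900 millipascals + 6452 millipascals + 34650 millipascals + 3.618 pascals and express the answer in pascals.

In pascals:
  7832 millipascals = 7832e-3 pascals = 7.832
  544900 millipascals = 544900e-3 pascals = 544.9
  6452 millipascals = 6452e-3 pascals = 6.452
  34650 millipascals = 34650e-3 pascals = 34.65
  3.618 pascals → 3.618
Sum: 7.832 + 544.9 + 6.452 + 34.65 + 3.618 = 597.452

597.452 pascals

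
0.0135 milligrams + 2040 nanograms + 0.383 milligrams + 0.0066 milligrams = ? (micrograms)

In micrograms:
  0.0135 milligrams = 0.0135 × 10³ micrograms = 13.5
  2040 nanograms = 2040 × 10⁻³ micrograms = 2.04
  0.383 milligrams = 0.383 × 10³ micrograms = 383
  0.0066 milligrams = 0.0066 × 10³ micrograms = 6.6
Sum: 13.5 + 2.04 + 383 + 6.6 = 405.14

405.14 micrograms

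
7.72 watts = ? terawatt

(no prefix) = 10^0, tera = 10^12; factor is 10^-12.
7.72 × 10^-12 = 0.00000000000772

0.00000000000772 terawatts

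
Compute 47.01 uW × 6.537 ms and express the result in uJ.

0.30730437 uJ

47.01e-6 × 6.537e-3 = 307.30437e-9 J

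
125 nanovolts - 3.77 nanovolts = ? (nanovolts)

121.23 nanovolts

In nanovolts:
  125 nanovolts → 125
  3.77 nanovolts → 3.77
Difference: 125 - 3.77 = 121.23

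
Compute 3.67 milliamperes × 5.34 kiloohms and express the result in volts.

3.67 × 10^-3 × 5.34 × 10^3 = 19.5978 V

19.5978 volts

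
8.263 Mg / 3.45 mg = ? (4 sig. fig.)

2395000000

(8.263 × 10⁶) / (3.45 × 10⁻³) = 2.3951 × 10⁹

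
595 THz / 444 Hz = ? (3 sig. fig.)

(595 × 10^12) / (444) = 1.34 × 10^12

1340000000000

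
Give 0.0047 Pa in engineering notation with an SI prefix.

= 4.7 × 10^-3 Pa; 10^-3 is milli.

4.7 mPa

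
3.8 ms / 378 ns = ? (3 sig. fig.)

10100

(3.8 × 10^-3) / (378 × 10^-9) = 0.01005 × 10^6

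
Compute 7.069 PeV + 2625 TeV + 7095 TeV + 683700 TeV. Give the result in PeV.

In PeV:
  7.069 PeV → 7.069
  2625 TeV = 2625 × 10^-3 PeV = 2.625
  7095 TeV = 7095 × 10^-3 PeV = 7.095
  683700 TeV = 683700 × 10^-3 PeV = 683.7
Sum: 7.069 + 2.625 + 7.095 + 683.7 = 700.489

700.489 PeV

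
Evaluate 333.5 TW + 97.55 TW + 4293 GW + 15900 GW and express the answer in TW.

451.243 TW

In TW:
  333.5 TW → 333.5
  97.55 TW → 97.55
  4293 GW = 4293 × 10^-3 TW = 4.293
  15900 GW = 15900 × 10^-3 TW = 15.9
Sum: 333.5 + 97.55 + 4.293 + 15.9 = 451.243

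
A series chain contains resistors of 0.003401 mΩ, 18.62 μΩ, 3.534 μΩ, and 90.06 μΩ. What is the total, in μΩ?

In μΩ:
  0.003401 mΩ = 0.003401 × 10³ μΩ = 3.401
  18.62 μΩ → 18.62
  3.534 μΩ → 3.534
  90.06 μΩ → 90.06
Sum: 3.401 + 18.62 + 3.534 + 90.06 = 115.615

115.615 μΩ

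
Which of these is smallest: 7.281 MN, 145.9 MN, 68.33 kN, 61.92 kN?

61.92 kN

7.281 MN = 7281000 N
145.9 MN = 145900000 N
68.33 kN = 68330 N
61.92 kN = 61920 N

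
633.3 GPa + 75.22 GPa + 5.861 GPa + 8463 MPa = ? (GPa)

In GPa:
  633.3 GPa → 633.3
  75.22 GPa → 75.22
  5.861 GPa → 5.861
  8463 MPa = 8463e-3 GPa = 8.463
Sum: 633.3 + 75.22 + 5.861 + 8.463 = 722.844

722.844 GPa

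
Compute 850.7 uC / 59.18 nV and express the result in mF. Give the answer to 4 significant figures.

14370000 mF

(850.7 × 10^-6) / (59.18 × 10^-9) = 14.3748 × 10^3 F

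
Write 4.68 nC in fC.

4680000 fC

nano = 10^-9, femto = 10^-15; factor is 10^6.
4.68 × 10^6 = 4680000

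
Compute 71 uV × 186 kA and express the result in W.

71 × 10⁻⁶ × 186 × 10³ = 13206 × 10⁻³ W

13.206 W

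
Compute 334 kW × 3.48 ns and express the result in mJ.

334 × 10³ × 3.48 × 10⁻⁹ = 1162.32 × 10⁻⁶ J

1.16232 mJ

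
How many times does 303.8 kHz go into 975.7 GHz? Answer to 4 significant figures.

3212000

(975.7 × 10⁹) / (303.8 × 10³) = 3.2117 × 10⁶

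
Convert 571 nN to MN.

0.000000000000571 MN

nano = 10⁻⁹, mega = 10⁶; factor is 10⁻¹⁵.
571 × 10⁻¹⁵ = 0.000000000000571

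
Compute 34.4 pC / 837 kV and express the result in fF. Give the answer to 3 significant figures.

0.0411 fF

(34.4e-12) / (837e3) = 0.041099e-15 F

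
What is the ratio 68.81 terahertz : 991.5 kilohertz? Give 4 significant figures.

69400000

(68.81 × 10¹²) / (991.5 × 10³) = 0.0694 × 10⁹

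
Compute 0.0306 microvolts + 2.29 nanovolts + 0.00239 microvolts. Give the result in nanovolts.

35.28 nanovolts

In nanovolts:
  0.0306 microvolts = 0.0306 × 10³ nanovolts = 30.6
  2.29 nanovolts → 2.29
  0.00239 microvolts = 0.00239 × 10³ nanovolts = 2.39
Sum: 30.6 + 2.29 + 2.39 = 35.28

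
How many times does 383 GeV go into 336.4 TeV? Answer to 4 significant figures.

878.3

(336.4e12) / (383e9) = 0.87833e3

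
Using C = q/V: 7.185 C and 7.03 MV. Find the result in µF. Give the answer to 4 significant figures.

1.022 µF

(7.185) / (7.03 × 10^6) = 1.02205 × 10^-6 F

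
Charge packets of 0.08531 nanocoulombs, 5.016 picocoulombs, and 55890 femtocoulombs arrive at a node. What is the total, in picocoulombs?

146.216 picocoulombs

In picocoulombs:
  0.08531 nanocoulombs = 0.08531e3 picocoulombs = 85.31
  5.016 picocoulombs → 5.016
  55890 femtocoulombs = 55890e-3 picocoulombs = 55.89
Sum: 85.31 + 5.016 + 55.89 = 146.216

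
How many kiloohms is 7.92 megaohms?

mega = 10^6, kilo = 10^3; factor is 10^3.
7.92 × 10^3 = 7920

7920 kiloohms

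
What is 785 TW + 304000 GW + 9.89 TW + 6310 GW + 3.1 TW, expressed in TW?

In TW:
  785 TW → 785
  304000 GW = 304000 × 10^-3 TW = 304
  9.89 TW → 9.89
  6310 GW = 6310 × 10^-3 TW = 6.31
  3.1 TW → 3.1
Sum: 785 + 304 + 9.89 + 6.31 + 3.1 = 1108.3

1108.3 TW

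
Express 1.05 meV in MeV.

milli = 1e-3, mega = 1e6; factor is 1e-9.
1.05 × 1e-9 = 0.00000000105

0.00000000105 MeV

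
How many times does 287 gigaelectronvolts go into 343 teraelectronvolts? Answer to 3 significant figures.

(343 × 10^12) / (287 × 10^9) = 1.195 × 10^3

1200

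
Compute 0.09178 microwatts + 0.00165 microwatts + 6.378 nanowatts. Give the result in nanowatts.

In nanowatts:
  0.09178 microwatts = 0.09178 × 10^3 nanowatts = 91.78
  0.00165 microwatts = 0.00165 × 10^3 nanowatts = 1.65
  6.378 nanowatts → 6.378
Sum: 91.78 + 1.65 + 6.378 = 99.808

99.808 nanowatts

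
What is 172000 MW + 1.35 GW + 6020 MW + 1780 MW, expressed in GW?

181.15 GW

In GW:
  172000 MW = 172000 × 10^-3 GW = 172
  1.35 GW → 1.35
  6020 MW = 6020 × 10^-3 GW = 6.02
  1780 MW = 1780 × 10^-3 GW = 1.78
Sum: 172 + 1.35 + 6.02 + 1.78 = 181.15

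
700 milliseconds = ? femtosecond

milli = 10⁻³, femto = 10⁻¹⁵; factor is 10¹².
700 × 10¹² = 700000000000000

700000000000000 femtoseconds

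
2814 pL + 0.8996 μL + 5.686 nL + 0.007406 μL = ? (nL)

In nL:
  2814 pL = 2814 × 10⁻³ nL = 2.814
  0.8996 μL = 0.8996 × 10³ nL = 899.6
  5.686 nL → 5.686
  0.007406 μL = 0.007406 × 10³ nL = 7.406
Sum: 2.814 + 899.6 + 5.686 + 7.406 = 915.506

915.506 nL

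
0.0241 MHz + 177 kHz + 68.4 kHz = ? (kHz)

269.5 kHz

In kHz:
  0.0241 MHz = 0.0241 × 10^3 kHz = 24.1
  177 kHz → 177
  68.4 kHz → 68.4
Sum: 24.1 + 177 + 68.4 = 269.5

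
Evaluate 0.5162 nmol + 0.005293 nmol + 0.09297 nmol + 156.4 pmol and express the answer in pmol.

In pmol:
  0.5162 nmol = 0.5162 × 10³ pmol = 516.2
  0.005293 nmol = 0.005293 × 10³ pmol = 5.293
  0.09297 nmol = 0.09297 × 10³ pmol = 92.97
  156.4 pmol → 156.4
Sum: 516.2 + 5.293 + 92.97 + 156.4 = 770.863

770.863 pmol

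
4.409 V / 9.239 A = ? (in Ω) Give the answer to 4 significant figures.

(4.409) / (9.239) = 0.477216 Ω

0.4772 Ω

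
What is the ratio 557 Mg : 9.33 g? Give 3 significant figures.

(557 × 10^6) / (9.33) = 59.7 × 10^6

59700000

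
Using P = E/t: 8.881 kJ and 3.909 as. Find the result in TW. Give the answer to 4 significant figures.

(8.881e3) / (3.909e-18) = 2.27194e21 W

2272000000 TW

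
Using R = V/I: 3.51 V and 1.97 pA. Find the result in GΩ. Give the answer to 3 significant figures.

(3.51) / (1.97 × 10^-12) = 1.7817 × 10^12 Ω

1780 GΩ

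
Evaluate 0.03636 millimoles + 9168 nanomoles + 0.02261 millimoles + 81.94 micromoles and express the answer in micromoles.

150.078 micromoles

In micromoles:
  0.03636 millimoles = 0.03636 × 10^3 micromoles = 36.36
  9168 nanomoles = 9168 × 10^-3 micromoles = 9.168
  0.02261 millimoles = 0.02261 × 10^3 micromoles = 22.61
  81.94 micromoles → 81.94
Sum: 36.36 + 9.168 + 22.61 + 81.94 = 150.078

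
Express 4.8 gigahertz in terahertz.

0.0048 terahertz

giga = 10^9, tera = 10^12; factor is 10^-3.
4.8 × 10^-3 = 0.0048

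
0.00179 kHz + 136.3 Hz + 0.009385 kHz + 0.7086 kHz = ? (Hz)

In Hz:
  0.00179 kHz = 0.00179 × 10³ Hz = 1.79
  136.3 Hz → 136.3
  0.009385 kHz = 0.009385 × 10³ Hz = 9.385
  0.7086 kHz = 0.7086 × 10³ Hz = 708.6
Sum: 1.79 + 136.3 + 9.385 + 708.6 = 856.075

856.075 Hz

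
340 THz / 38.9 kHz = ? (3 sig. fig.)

8740000000

(340e12) / (38.9e3) = 8.74e9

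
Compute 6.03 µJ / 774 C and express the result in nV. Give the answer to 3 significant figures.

7.79 nV

(6.03 × 10⁻⁶) / (774) = 0.0077907 × 10⁻⁶ V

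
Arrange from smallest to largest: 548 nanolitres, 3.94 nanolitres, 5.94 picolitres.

548 nanolitres = 0.000000548 litres
3.94 nanolitres = 0.00000000394 litres
5.94 picolitres = 0.00000000000594 litres

5.94 picolitres < 3.94 nanolitres < 548 nanolitres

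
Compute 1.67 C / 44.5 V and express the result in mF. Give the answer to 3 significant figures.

(1.67) / (44.5) = 0.037528 F

37.5 mF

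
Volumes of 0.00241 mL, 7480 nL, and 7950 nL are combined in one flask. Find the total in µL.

In µL:
  0.00241 mL = 0.00241e3 µL = 2.41
  7480 nL = 7480e-3 µL = 7.48
  7950 nL = 7950e-3 µL = 7.95
Sum: 2.41 + 7.48 + 7.95 = 17.84

17.84 µL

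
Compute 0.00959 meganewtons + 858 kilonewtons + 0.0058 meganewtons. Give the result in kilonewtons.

In kilonewtons:
  0.00959 meganewtons = 0.00959 × 10³ kilonewtons = 9.59
  858 kilonewtons → 858
  0.0058 meganewtons = 0.0058 × 10³ kilonewtons = 5.8
Sum: 9.59 + 858 + 5.8 = 873.39

873.39 kilonewtons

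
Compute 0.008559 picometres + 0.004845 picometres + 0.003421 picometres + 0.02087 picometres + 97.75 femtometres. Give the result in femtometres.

In femtometres:
  0.008559 picometres = 0.008559 × 10^3 femtometres = 8.559
  0.004845 picometres = 0.004845 × 10^3 femtometres = 4.845
  0.003421 picometres = 0.003421 × 10^3 femtometres = 3.421
  0.02087 picometres = 0.02087 × 10^3 femtometres = 20.87
  97.75 femtometres → 97.75
Sum: 8.559 + 4.845 + 3.421 + 20.87 + 97.75 = 135.445

135.445 femtometres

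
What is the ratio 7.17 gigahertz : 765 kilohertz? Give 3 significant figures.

9370

(7.17 × 10⁹) / (765 × 10³) = 0.009373 × 10⁶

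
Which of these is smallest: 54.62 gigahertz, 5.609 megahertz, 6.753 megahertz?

54.62 gigahertz = 54620000000 hertz
5.609 megahertz = 5609000 hertz
6.753 megahertz = 6753000 hertz

5.609 megahertz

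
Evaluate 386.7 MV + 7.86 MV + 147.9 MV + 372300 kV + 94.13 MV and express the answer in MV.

In MV:
  386.7 MV → 386.7
  7.86 MV → 7.86
  147.9 MV → 147.9
  372300 kV = 372300e-3 MV = 372.3
  94.13 MV → 94.13
Sum: 386.7 + 7.86 + 147.9 + 372.3 + 94.13 = 1008.89

1008.89 MV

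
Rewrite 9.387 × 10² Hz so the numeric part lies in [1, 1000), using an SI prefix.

938.7 Hz

= 938.7 Hz; mantissa already in [1, 1000).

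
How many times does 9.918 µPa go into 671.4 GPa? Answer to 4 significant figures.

67700000000000000

(671.4 × 10^9) / (9.918 × 10^-6) = 67.695 × 10^15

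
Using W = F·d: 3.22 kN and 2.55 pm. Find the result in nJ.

8.211 nJ

3.22 × 10³ × 2.55 × 10⁻¹² = 8.211 × 10⁻⁹ J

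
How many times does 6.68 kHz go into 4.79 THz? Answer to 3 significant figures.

(4.79 × 10¹²) / (6.68 × 10³) = 0.7171 × 10⁹

717000000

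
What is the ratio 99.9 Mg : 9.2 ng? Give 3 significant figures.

(99.9 × 10⁶) / (9.2 × 10⁻⁹) = 10.86 × 10¹⁵

10900000000000000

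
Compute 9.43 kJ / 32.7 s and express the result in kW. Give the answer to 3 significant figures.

(9.43 × 10³) / (32.7) = 0.28838 × 10³ W

0.288 kW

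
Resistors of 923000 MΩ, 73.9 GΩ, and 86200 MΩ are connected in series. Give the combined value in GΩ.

1083.1 GΩ

In GΩ:
  923000 MΩ = 923000 × 10⁻³ GΩ = 923
  73.9 GΩ → 73.9
  86200 MΩ = 86200 × 10⁻³ GΩ = 86.2
Sum: 923 + 73.9 + 86.2 = 1083.1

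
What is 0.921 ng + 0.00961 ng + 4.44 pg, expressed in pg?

In pg:
  0.921 ng = 0.921e3 pg = 921
  0.00961 ng = 0.00961e3 pg = 9.61
  4.44 pg → 4.44
Sum: 921 + 9.61 + 4.44 = 935.05

935.05 pg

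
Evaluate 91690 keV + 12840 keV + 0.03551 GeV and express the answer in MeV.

In MeV:
  91690 keV = 91690e-3 MeV = 91.69
  12840 keV = 12840e-3 MeV = 12.84
  0.03551 GeV = 0.03551e3 MeV = 35.51
Sum: 91.69 + 12.84 + 35.51 = 140.04

140.04 MeV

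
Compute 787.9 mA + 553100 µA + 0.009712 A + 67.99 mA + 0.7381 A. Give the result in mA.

In mA:
  787.9 mA → 787.9
  553100 µA = 553100e-3 mA = 553.1
  0.009712 A = 0.009712e3 mA = 9.712
  67.99 mA → 67.99
  0.7381 A = 0.7381e3 mA = 738.1
Sum: 787.9 + 553.1 + 9.712 + 67.99 + 738.1 = 2156.802

2156.802 mA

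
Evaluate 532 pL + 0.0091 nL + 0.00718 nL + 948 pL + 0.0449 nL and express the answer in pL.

1541.18 pL

In pL:
  532 pL → 532
  0.0091 nL = 0.0091e3 pL = 9.1
  0.00718 nL = 0.00718e3 pL = 7.18
  948 pL → 948
  0.0449 nL = 0.0449e3 pL = 44.9
Sum: 532 + 9.1 + 7.18 + 948 + 44.9 = 1541.18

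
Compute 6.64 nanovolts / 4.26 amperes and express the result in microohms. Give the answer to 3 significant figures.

(6.64 × 10^-9) / (4.26) = 1.5587 × 10^-9 Ω

0.00156 microohms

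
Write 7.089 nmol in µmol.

0.007089 µmol

nano = 1e-9, micro = 1e-6; factor is 1e-3.
7.089 × 1e-3 = 0.007089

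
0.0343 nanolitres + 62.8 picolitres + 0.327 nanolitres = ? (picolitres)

In picolitres:
  0.0343 nanolitres = 0.0343e3 picolitres = 34.3
  62.8 picolitres → 62.8
  0.327 nanolitres = 0.327e3 picolitres = 327
Sum: 34.3 + 62.8 + 327 = 424.1

424.1 picolitres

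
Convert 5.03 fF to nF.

0.00000503 nF

femto = 1e-15, nano = 1e-9; factor is 1e-6.
5.03 × 1e-6 = 0.00000503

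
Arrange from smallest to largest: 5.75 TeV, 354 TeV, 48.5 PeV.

5.75 TeV = 5750000000000 eV
354 TeV = 354000000000000 eV
48.5 PeV = 48500000000000000 eV

5.75 TeV < 354 TeV < 48.5 PeV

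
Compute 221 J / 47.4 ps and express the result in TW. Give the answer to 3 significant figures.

4.66 TW

(221) / (47.4 × 10^-12) = 4.6624 × 10^12 W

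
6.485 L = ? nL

(no prefix) = 10⁰, nano = 10⁻⁹; factor is 10⁹.
6.485 × 10⁹ = 6485000000

6485000000 nL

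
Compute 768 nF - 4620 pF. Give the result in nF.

In nF:
  768 nF → 768
  4620 pF = 4620 × 10^-3 nF = 4.62
Difference: 768 - 4.62 = 763.38

763.38 nF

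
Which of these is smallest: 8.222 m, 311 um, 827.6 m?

8.222 m = 8.222 m
311 um = 0.000311 m
827.6 m = 827.6 m

311 um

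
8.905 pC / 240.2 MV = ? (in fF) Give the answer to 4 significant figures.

0.00003707 fF

(8.905 × 10^-12) / (240.2 × 10^6) = 0.0370733 × 10^-18 F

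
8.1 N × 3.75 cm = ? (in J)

8.1 × 3.75 × 10^-2 = 30.375 × 10^-2 J

0.30375 J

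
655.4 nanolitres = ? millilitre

nano = 1e-9, milli = 1e-3; factor is 1e-6.
655.4 × 1e-6 = 0.0006554

0.0006554 millilitres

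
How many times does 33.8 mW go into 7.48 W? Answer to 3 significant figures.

(7.48) / (33.8 × 10⁻³) = 0.2213 × 10³

221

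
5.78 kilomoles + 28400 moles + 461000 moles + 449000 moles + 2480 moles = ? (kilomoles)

946.66 kilomoles

In kilomoles:
  5.78 kilomoles → 5.78
  28400 moles = 28400 × 10⁻³ kilomoles = 28.4
  461000 moles = 461000 × 10⁻³ kilomoles = 461
  449000 moles = 449000 × 10⁻³ kilomoles = 449
  2480 moles = 2480 × 10⁻³ kilomoles = 2.48
Sum: 5.78 + 28.4 + 461 + 449 + 2.48 = 946.66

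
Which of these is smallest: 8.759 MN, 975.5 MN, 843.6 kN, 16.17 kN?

16.17 kN

8.759 MN = 8759000 N
975.5 MN = 975500000 N
843.6 kN = 843600 N
16.17 kN = 16170 N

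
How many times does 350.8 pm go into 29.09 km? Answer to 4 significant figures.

(29.09e3) / (350.8e-12) = 0.082925e15

82920000000000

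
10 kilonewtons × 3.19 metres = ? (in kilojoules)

10 × 10³ × 3.19 = 31.9 × 10³ J

31.9 kilojoules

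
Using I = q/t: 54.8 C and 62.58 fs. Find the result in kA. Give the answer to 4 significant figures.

875700000000 kA

(54.8) / (62.58 × 10⁻¹⁵) = 0.875679 × 10¹⁵ A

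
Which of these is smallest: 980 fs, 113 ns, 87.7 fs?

980 fs = 0.00000000000098 s
113 ns = 0.000000113 s
87.7 fs = 0.0000000000000877 s

87.7 fs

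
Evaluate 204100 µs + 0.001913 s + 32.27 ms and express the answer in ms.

In ms:
  204100 µs = 204100e-3 ms = 204.1
  0.001913 s = 0.001913e3 ms = 1.913
  32.27 ms → 32.27
Sum: 204.1 + 1.913 + 32.27 = 238.283

238.283 ms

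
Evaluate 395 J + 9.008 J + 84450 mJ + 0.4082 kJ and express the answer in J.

In J:
  395 J → 395
  9.008 J → 9.008
  84450 mJ = 84450 × 10⁻³ J = 84.45
  0.4082 kJ = 0.4082 × 10³ J = 408.2
Sum: 395 + 9.008 + 84.45 + 408.2 = 896.658

896.658 J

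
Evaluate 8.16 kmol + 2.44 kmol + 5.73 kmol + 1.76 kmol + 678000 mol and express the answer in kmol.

696.09 kmol

In kmol:
  8.16 kmol → 8.16
  2.44 kmol → 2.44
  5.73 kmol → 5.73
  1.76 kmol → 1.76
  678000 mol = 678000 × 10⁻³ kmol = 678
Sum: 8.16 + 2.44 + 5.73 + 1.76 + 678 = 696.09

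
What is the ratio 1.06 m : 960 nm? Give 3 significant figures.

(1.06) / (960e-9) = 0.001104e9

1100000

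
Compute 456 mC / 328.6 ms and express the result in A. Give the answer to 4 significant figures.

(456 × 10⁻³) / (328.6 × 10⁻³) = 1.38771 A

1.388 A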